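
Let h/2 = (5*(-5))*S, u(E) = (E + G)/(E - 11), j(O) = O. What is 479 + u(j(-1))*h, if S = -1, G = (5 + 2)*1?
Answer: 454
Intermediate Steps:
G = 7 (G = 7*1 = 7)
u(E) = (7 + E)/(-11 + E) (u(E) = (E + 7)/(E - 11) = (7 + E)/(-11 + E))
h = 50 (h = 2*((5*(-5))*(-1)) = 2*(-25*(-1)) = 2*25 = 50)
479 + u(j(-1))*h = 479 + ((7 - 1)/(-11 - 1))*50 = 479 + (6/(-12))*50 = 479 - 1/12*6*50 = 479 - ½*50 = 479 - 25 = 454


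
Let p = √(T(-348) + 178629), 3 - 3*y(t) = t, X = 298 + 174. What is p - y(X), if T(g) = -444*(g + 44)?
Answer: 469/3 + 3*√34845 ≈ 716.34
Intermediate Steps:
T(g) = -19536 - 444*g (T(g) = -444*(44 + g) = -19536 - 444*g)
X = 472
y(t) = 1 - t/3
p = 3*√34845 (p = √((-19536 - 444*(-348)) + 178629) = √((-19536 + 154512) + 178629) = √(134976 + 178629) = √313605 = 3*√34845 ≈ 560.00)
p - y(X) = 3*√34845 - (1 - ⅓*472) = 3*√34845 - (1 - 472/3) = 3*√34845 - 1*(-469/3) = 3*√34845 + 469/3 = 469/3 + 3*√34845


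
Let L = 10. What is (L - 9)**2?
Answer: 1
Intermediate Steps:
(L - 9)**2 = (10 - 9)**2 = 1**2 = 1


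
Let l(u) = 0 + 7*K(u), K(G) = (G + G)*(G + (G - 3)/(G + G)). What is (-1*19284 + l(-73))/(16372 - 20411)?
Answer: -54790/4039 ≈ -13.565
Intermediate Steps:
K(G) = 2*G*(G + (-3 + G)/(2*G)) (K(G) = (2*G)*(G + (-3 + G)/((2*G))) = (2*G)*(G + (-3 + G)*(1/(2*G))) = (2*G)*(G + (-3 + G)/(2*G)) = 2*G*(G + (-3 + G)/(2*G)))
l(u) = -21 + 7*u + 14*u² (l(u) = 0 + 7*(-3 + u + 2*u²) = 0 + (-21 + 7*u + 14*u²) = -21 + 7*u + 14*u²)
(-1*19284 + l(-73))/(16372 - 20411) = (-1*19284 + (-21 + 7*(-73) + 14*(-73)²))/(16372 - 20411) = (-19284 + (-21 - 511 + 14*5329))/(-4039) = (-19284 + (-21 - 511 + 74606))*(-1/4039) = (-19284 + 74074)*(-1/4039) = 54790*(-1/4039) = -54790/4039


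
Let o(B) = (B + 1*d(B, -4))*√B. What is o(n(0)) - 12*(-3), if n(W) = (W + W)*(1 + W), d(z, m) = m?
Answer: 36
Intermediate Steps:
n(W) = 2*W*(1 + W) (n(W) = (2*W)*(1 + W) = 2*W*(1 + W))
o(B) = √B*(-4 + B) (o(B) = (B + 1*(-4))*√B = (B - 4)*√B = (-4 + B)*√B = √B*(-4 + B))
o(n(0)) - 12*(-3) = √(2*0*(1 + 0))*(-4 + 2*0*(1 + 0)) - 12*(-3) = √(2*0*1)*(-4 + 2*0*1) + 36 = √0*(-4 + 0) + 36 = 0*(-4) + 36 = 0 + 36 = 36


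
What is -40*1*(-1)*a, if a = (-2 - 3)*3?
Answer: -600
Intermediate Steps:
a = -15 (a = -5*3 = -15)
-40*1*(-1)*a = -40*1*(-1)*(-15) = -(-40)*(-15) = -40*15 = -600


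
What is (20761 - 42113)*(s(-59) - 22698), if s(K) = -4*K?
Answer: 479608624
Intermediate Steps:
(20761 - 42113)*(s(-59) - 22698) = (20761 - 42113)*(-4*(-59) - 22698) = -21352*(236 - 22698) = -21352*(-22462) = 479608624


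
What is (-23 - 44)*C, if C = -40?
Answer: 2680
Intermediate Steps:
(-23 - 44)*C = (-23 - 44)*(-40) = -67*(-40) = 2680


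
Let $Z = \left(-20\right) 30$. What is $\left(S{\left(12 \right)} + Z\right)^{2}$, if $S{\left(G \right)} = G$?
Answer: $345744$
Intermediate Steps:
$Z = -600$
$\left(S{\left(12 \right)} + Z\right)^{2} = \left(12 - 600\right)^{2} = \left(-588\right)^{2} = 345744$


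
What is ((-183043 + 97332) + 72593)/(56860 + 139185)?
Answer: -13118/196045 ≈ -0.066913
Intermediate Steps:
((-183043 + 97332) + 72593)/(56860 + 139185) = (-85711 + 72593)/196045 = -13118*1/196045 = -13118/196045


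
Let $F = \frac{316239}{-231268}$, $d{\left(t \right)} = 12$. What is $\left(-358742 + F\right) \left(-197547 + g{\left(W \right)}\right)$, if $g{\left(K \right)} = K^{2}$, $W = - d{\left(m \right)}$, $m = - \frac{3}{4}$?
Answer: $\frac{16377709877736285}{231268} \approx 7.0817 \cdot 10^{10}$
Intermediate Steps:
$m = - \frac{3}{4}$ ($m = \left(-3\right) \frac{1}{4} = - \frac{3}{4} \approx -0.75$)
$W = -12$ ($W = \left(-1\right) 12 = -12$)
$F = - \frac{316239}{231268}$ ($F = 316239 \left(- \frac{1}{231268}\right) = - \frac{316239}{231268} \approx -1.3674$)
$\left(-358742 + F\right) \left(-197547 + g{\left(W \right)}\right) = \left(-358742 - \frac{316239}{231268}\right) \left(-197547 + \left(-12\right)^{2}\right) = - \frac{82965861095 \left(-197547 + 144\right)}{231268} = \left(- \frac{82965861095}{231268}\right) \left(-197403\right) = \frac{16377709877736285}{231268}$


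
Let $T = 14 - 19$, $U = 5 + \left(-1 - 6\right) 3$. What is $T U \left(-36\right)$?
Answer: $-2880$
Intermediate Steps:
$U = -16$ ($U = 5 + \left(-1 - 6\right) 3 = 5 - 21 = -16$)
$T = -5$
$T U \left(-36\right) = \left(-5\right) \left(-16\right) \left(-36\right) = 80 \left(-36\right) = -2880$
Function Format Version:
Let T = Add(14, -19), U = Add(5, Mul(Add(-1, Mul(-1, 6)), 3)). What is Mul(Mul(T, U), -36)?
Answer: -2880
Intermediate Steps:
U = -16 (U = Add(5, Mul(Add(-1, -6), 3)) = Add(5, Mul(-7, 3)) = Add(5, -21) = -16)
T = -5
Mul(Mul(T, U), -36) = Mul(Mul(-5, -16), -36) = Mul(80, -36) = -2880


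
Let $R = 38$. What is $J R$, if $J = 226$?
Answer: $8588$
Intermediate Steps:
$J R = 226 \cdot 38 = 8588$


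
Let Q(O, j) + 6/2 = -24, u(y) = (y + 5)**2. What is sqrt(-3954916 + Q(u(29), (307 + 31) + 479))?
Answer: I*sqrt(3954943) ≈ 1988.7*I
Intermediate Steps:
u(y) = (5 + y)**2
Q(O, j) = -27 (Q(O, j) = -3 - 24 = -27)
sqrt(-3954916 + Q(u(29), (307 + 31) + 479)) = sqrt(-3954916 - 27) = sqrt(-3954943) = I*sqrt(3954943)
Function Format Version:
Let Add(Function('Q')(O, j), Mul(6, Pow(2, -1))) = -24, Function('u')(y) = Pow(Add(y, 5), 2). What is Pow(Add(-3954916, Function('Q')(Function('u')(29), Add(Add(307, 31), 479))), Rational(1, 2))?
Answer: Mul(I, Pow(3954943, Rational(1, 2))) ≈ Mul(1988.7, I)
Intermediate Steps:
Function('u')(y) = Pow(Add(5, y), 2)
Function('Q')(O, j) = -27 (Function('Q')(O, j) = Add(-3, -24) = -27)
Pow(Add(-3954916, Function('Q')(Function('u')(29), Add(Add(307, 31), 479))), Rational(1, 2)) = Pow(Add(-3954916, -27), Rational(1, 2)) = Pow(-3954943, Rational(1, 2)) = Mul(I, Pow(3954943, Rational(1, 2)))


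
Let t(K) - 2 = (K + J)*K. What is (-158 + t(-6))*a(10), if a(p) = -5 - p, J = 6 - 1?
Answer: 2250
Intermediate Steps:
J = 5
t(K) = 2 + K*(5 + K) (t(K) = 2 + (K + 5)*K = 2 + (5 + K)*K = 2 + K*(5 + K))
(-158 + t(-6))*a(10) = (-158 + (2 + (-6)² + 5*(-6)))*(-5 - 1*10) = (-158 + (2 + 36 - 30))*(-5 - 10) = (-158 + 8)*(-15) = -150*(-15) = 2250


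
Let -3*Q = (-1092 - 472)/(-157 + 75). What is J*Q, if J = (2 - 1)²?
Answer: -782/123 ≈ -6.3577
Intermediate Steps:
Q = -782/123 (Q = -(-1092 - 472)/(3*(-157 + 75)) = -(-1564)/(3*(-82)) = -(-1564)*(-1)/(3*82) = -⅓*782/41 = -782/123 ≈ -6.3577)
J = 1 (J = 1² = 1)
J*Q = 1*(-782/123) = -782/123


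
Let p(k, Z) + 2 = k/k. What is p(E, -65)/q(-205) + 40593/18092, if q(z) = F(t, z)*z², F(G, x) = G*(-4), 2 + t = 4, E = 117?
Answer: 3411846173/1520632600 ≈ 2.2437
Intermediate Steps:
t = 2 (t = -2 + 4 = 2)
F(G, x) = -4*G
q(z) = -8*z² (q(z) = (-4*2)*z² = -8*z²)
p(k, Z) = -1 (p(k, Z) = -2 + k/k = -2 + 1 = -1)
p(E, -65)/q(-205) + 40593/18092 = -1/((-8*(-205)²)) + 40593/18092 = -1/((-8*42025)) + 40593*(1/18092) = -1/(-336200) + 40593/18092 = -1*(-1/336200) + 40593/18092 = 1/336200 + 40593/18092 = 3411846173/1520632600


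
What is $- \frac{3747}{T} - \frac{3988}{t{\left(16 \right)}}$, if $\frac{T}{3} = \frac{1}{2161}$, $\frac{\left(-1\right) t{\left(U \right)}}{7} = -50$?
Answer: $- \frac{472342569}{175} \approx -2.6991 \cdot 10^{6}$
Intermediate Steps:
$t{\left(U \right)} = 350$ ($t{\left(U \right)} = \left(-7\right) \left(-50\right) = 350$)
$T = \frac{3}{2161} \approx 0.0013882$
$- \frac{3747}{T} - \frac{3988}{t{\left(16 \right)}} = - \frac{3747}{\frac{3}{2161}} - \frac{3988}{350} = \left(-3747\right) \frac{2161}{3} - \frac{1994}{175} = -2699089 - \frac{1994}{175} = - \frac{472342569}{175}$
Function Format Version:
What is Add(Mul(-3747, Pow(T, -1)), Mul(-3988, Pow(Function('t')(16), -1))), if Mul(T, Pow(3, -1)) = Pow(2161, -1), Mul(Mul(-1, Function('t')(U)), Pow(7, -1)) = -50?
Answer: Rational(-472342569, 175) ≈ -2.6991e+6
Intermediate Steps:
Function('t')(U) = 350 (Function('t')(U) = Mul(-7, -50) = 350)
T = Rational(3, 2161) (T = Mul(3, Pow(2161, -1)) = Mul(3, Rational(1, 2161)) = Rational(3, 2161) ≈ 0.0013882)
Add(Mul(-3747, Pow(T, -1)), Mul(-3988, Pow(Function('t')(16), -1))) = Add(Mul(-3747, Pow(Rational(3, 2161), -1)), Mul(-3988, Pow(350, -1))) = Add(Mul(-3747, Rational(2161, 3)), Mul(-3988, Rational(1, 350))) = Add(-2699089, Rational(-1994, 175)) = Rational(-472342569, 175)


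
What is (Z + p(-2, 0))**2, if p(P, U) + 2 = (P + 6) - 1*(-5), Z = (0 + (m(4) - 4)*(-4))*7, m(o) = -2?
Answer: 30625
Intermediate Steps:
Z = 168 (Z = (0 + (-2 - 4)*(-4))*7 = (0 - 6*(-4))*7 = (0 + 24)*7 = 24*7 = 168)
p(P, U) = 9 + P (p(P, U) = -2 + ((P + 6) - 1*(-5)) = -2 + ((6 + P) + 5) = -2 + (11 + P) = 9 + P)
(Z + p(-2, 0))**2 = (168 + (9 - 2))**2 = (168 + 7)**2 = 175**2 = 30625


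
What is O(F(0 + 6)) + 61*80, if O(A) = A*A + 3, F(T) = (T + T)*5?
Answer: 8483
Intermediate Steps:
F(T) = 10*T (F(T) = (2*T)*5 = 10*T)
O(A) = 3 + A² (O(A) = A² + 3 = 3 + A²)
O(F(0 + 6)) + 61*80 = (3 + (10*(0 + 6))²) + 61*80 = (3 + (10*6)²) + 4880 = (3 + 60²) + 4880 = (3 + 3600) + 4880 = 3603 + 4880 = 8483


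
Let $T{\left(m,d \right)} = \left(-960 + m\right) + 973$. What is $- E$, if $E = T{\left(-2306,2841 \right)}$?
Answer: $2293$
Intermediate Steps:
$T{\left(m,d \right)} = 13 + m$
$E = -2293$ ($E = 13 - 2306 = -2293$)
$- E = \left(-1\right) \left(-2293\right) = 2293$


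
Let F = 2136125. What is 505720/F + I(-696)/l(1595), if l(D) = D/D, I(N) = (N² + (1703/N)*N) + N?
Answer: 207384942319/427225 ≈ 4.8542e+5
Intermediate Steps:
I(N) = 1703 + N + N² (I(N) = (N² + 1703) + N = (1703 + N²) + N = 1703 + N + N²)
l(D) = 1
505720/F + I(-696)/l(1595) = 505720/2136125 + (1703 - 696 + (-696)²)/1 = 505720*(1/2136125) + (1703 - 696 + 484416)*1 = 101144/427225 + 485423*1 = 101144/427225 + 485423 = 207384942319/427225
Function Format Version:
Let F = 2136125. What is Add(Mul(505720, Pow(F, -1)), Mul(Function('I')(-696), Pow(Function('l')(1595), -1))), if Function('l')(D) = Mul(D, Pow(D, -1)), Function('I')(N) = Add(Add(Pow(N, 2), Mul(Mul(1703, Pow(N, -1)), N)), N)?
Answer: Rational(207384942319, 427225) ≈ 4.8542e+5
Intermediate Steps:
Function('I')(N) = Add(1703, N, Pow(N, 2)) (Function('I')(N) = Add(Add(Pow(N, 2), 1703), N) = Add(Add(1703, Pow(N, 2)), N) = Add(1703, N, Pow(N, 2)))
Function('l')(D) = 1
Add(Mul(505720, Pow(F, -1)), Mul(Function('I')(-696), Pow(Function('l')(1595), -1))) = Add(Mul(505720, Pow(2136125, -1)), Mul(Add(1703, -696, Pow(-696, 2)), Pow(1, -1))) = Add(Mul(505720, Rational(1, 2136125)), Mul(Add(1703, -696, 484416), 1)) = Add(Rational(101144, 427225), Mul(485423, 1)) = Add(Rational(101144, 427225), 485423) = Rational(207384942319, 427225)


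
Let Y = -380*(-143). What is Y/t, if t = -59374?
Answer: -27170/29687 ≈ -0.91522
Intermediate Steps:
Y = 54340
Y/t = 54340/(-59374) = 54340*(-1/59374) = -27170/29687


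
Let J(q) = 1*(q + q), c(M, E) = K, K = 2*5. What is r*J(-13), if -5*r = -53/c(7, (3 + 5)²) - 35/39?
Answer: -2417/75 ≈ -32.227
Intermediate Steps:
K = 10
c(M, E) = 10
J(q) = 2*q (J(q) = 1*(2*q) = 2*q)
r = 2417/1950 (r = -(-53/10 - 35/39)/5 = -⅕*(-2417/390) = 2417/1950 ≈ 1.2395)
r*J(-13) = 2417*(2*(-13))/1950 = (2417/1950)*(-26) = -2417/75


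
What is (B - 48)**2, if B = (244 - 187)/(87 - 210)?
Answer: 3948169/1681 ≈ 2348.7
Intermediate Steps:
B = -19/41 (B = 57/(-123) = 57*(-1/123) = -19/41 ≈ -0.46341)
(B - 48)**2 = (-19/41 - 48)**2 = (-1987/41)**2 = 3948169/1681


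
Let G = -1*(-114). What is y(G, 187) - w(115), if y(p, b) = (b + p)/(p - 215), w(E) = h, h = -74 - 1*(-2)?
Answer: 6971/101 ≈ 69.020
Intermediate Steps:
h = -72 (h = -74 + 2 = -72)
w(E) = -72
G = 114
y(p, b) = (b + p)/(-215 + p)
y(G, 187) - w(115) = (187 + 114)/(-215 + 114) - 1*(-72) = 301/(-101) + 72 = -1/101*301 + 72 = -301/101 + 72 = 6971/101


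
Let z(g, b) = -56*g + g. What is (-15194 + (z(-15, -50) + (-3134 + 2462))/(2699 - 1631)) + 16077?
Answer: 314399/356 ≈ 883.14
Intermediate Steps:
z(g, b) = -55*g
(-15194 + (z(-15, -50) + (-3134 + 2462))/(2699 - 1631)) + 16077 = (-15194 + (-55*(-15) + (-3134 + 2462))/(2699 - 1631)) + 16077 = (-15194 + (825 - 672)/1068) + 16077 = (-15194 + 153*(1/1068)) + 16077 = (-15194 + 51/356) + 16077 = -5409013/356 + 16077 = 314399/356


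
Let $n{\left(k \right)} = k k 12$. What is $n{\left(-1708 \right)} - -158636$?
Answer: $35165804$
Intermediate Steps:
$n{\left(k \right)} = 12 k^{2}$ ($n{\left(k \right)} = k^{2} \cdot 12 = 12 k^{2}$)
$n{\left(-1708 \right)} - -158636 = 12 \left(-1708\right)^{2} - -158636 = 12 \cdot 2917264 + 158636 = 35007168 + 158636 = 35165804$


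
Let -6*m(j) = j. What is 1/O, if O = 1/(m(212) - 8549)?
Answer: -25753/3 ≈ -8584.3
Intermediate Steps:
m(j) = -j/6
O = -3/25753 (O = 1/(-1/6*212 - 8549) = 1/(-106/3 - 8549) = 1/(-25753/3) = -3/25753 ≈ -0.00011649)
1/O = 1/(-3/25753) = -25753/3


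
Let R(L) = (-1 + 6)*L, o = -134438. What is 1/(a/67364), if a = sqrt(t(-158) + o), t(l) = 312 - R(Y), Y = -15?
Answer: -67364*I*sqrt(134051)/134051 ≈ -183.99*I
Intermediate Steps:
R(L) = 5*L
t(l) = 387 (t(l) = 312 - 5*(-15) = 312 - 1*(-75) = 312 + 75 = 387)
a = I*sqrt(134051) (a = sqrt(387 - 134438) = sqrt(-134051) = I*sqrt(134051) ≈ 366.13*I)
1/(a/67364) = 1/((I*sqrt(134051))/67364) = 1/((I*sqrt(134051))*(1/67364)) = 1/(I*sqrt(134051)/67364) = -67364*I*sqrt(134051)/134051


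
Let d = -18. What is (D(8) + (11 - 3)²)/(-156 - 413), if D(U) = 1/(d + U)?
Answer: -639/5690 ≈ -0.11230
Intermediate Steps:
D(U) = 1/(-18 + U)
(D(8) + (11 - 3)²)/(-156 - 413) = (1/(-18 + 8) + (11 - 3)²)/(-156 - 413) = (1/(-10) + 8²)/(-569) = (-⅒ + 64)*(-1/569) = (639/10)*(-1/569) = -639/5690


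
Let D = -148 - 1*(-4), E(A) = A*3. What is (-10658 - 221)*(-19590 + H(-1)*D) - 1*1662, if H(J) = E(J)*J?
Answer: 217817676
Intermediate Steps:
E(A) = 3*A
H(J) = 3*J² (H(J) = (3*J)*J = 3*J²)
D = -144 (D = -148 + 4 = -144)
(-10658 - 221)*(-19590 + H(-1)*D) - 1*1662 = (-10658 - 221)*(-19590 + (3*(-1)²)*(-144)) - 1*1662 = -10879*(-19590 + (3*1)*(-144)) - 1662 = -10879*(-19590 + 3*(-144)) - 1662 = -10879*(-19590 - 432) - 1662 = -10879*(-20022) - 1662 = 217819338 - 1662 = 217817676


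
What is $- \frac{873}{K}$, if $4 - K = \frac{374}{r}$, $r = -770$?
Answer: $- \frac{30555}{157} \approx -194.62$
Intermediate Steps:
$K = \frac{157}{35}$ ($K = 4 - \frac{374}{-770} = 4 - 374 \left(- \frac{1}{770}\right) = 4 - - \frac{17}{35} = 4 + \frac{17}{35} = \frac{157}{35} \approx 4.4857$)
$- \frac{873}{K} = - \frac{873}{\frac{157}{35}} = \left(-873\right) \frac{35}{157} = - \frac{30555}{157}$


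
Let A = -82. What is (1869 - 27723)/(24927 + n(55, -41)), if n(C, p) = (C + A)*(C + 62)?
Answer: -4309/3628 ≈ -1.1877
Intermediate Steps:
n(C, p) = (-82 + C)*(62 + C) (n(C, p) = (C - 82)*(C + 62) = (-82 + C)*(62 + C))
(1869 - 27723)/(24927 + n(55, -41)) = (1869 - 27723)/(24927 + (-5084 + 55**2 - 20*55)) = -25854/(24927 + (-5084 + 3025 - 1100)) = -25854/(24927 - 3159) = -25854/21768 = -25854*1/21768 = -4309/3628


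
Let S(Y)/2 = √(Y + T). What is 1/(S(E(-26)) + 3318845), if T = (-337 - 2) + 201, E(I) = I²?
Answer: 3318845/11014732131873 - 2*√538/11014732131873 ≈ 3.0131e-7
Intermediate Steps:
T = -138 (T = -339 + 201 = -138)
S(Y) = 2*√(-138 + Y) (S(Y) = 2*√(Y - 138) = 2*√(-138 + Y))
1/(S(E(-26)) + 3318845) = 1/(2*√(-138 + (-26)²) + 3318845) = 1/(2*√(-138 + 676) + 3318845) = 1/(2*√538 + 3318845) = 1/(3318845 + 2*√538)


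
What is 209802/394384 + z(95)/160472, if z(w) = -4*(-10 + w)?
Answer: 2095828499/3955474328 ≈ 0.52985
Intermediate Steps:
z(w) = 40 - 4*w
209802/394384 + z(95)/160472 = 209802/394384 + (40 - 4*95)/160472 = 209802*(1/394384) + (40 - 380)*(1/160472) = 104901/197192 - 340*1/160472 = 104901/197192 - 85/40118 = 2095828499/3955474328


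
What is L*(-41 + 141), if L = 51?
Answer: 5100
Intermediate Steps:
L*(-41 + 141) = 51*(-41 + 141) = 51*100 = 5100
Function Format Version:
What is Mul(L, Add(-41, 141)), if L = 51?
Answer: 5100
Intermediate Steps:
Mul(L, Add(-41, 141)) = Mul(51, Add(-41, 141)) = Mul(51, 100) = 5100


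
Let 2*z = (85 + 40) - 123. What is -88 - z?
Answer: -89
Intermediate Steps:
z = 1 (z = ((85 + 40) - 123)/2 = (125 - 123)/2 = (½)*2 = 1)
-88 - z = -88 - 1*1 = -88 - 1 = -89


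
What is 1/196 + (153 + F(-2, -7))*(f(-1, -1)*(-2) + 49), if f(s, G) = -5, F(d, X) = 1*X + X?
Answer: 1607397/196 ≈ 8201.0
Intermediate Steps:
F(d, X) = 2*X (F(d, X) = X + X = 2*X)
1/196 + (153 + F(-2, -7))*(f(-1, -1)*(-2) + 49) = 1/196 + (153 + 2*(-7))*(-5*(-2) + 49) = 1/196 + (153 - 14)*(10 + 49) = 1/196 + 139*59 = 1/196 + 8201 = 1607397/196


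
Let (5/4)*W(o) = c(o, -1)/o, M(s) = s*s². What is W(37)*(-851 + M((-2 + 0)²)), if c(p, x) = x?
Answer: 3148/185 ≈ 17.016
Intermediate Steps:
M(s) = s³
W(o) = -4/(5*o) (W(o) = 4*(-1/o)/5 = -4/(5*o))
W(37)*(-851 + M((-2 + 0)²)) = (-⅘/37)*(-851 + ((-2 + 0)²)³) = (-⅘*1/37)*(-851 + ((-2)²)³) = -4*(-851 + 4³)/185 = -4*(-851 + 64)/185 = -4/185*(-787) = 3148/185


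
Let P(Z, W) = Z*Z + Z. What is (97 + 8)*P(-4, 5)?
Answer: 1260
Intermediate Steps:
P(Z, W) = Z + Z² (P(Z, W) = Z² + Z = Z + Z²)
(97 + 8)*P(-4, 5) = (97 + 8)*(-4*(1 - 4)) = 105*(-4*(-3)) = 105*12 = 1260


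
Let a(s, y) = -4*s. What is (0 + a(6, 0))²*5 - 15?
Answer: 2865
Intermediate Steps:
(0 + a(6, 0))²*5 - 15 = (0 - 4*6)²*5 - 15 = (0 - 24)²*5 - 15 = (-24)²*5 - 15 = 576*5 - 15 = 2880 - 15 = 2865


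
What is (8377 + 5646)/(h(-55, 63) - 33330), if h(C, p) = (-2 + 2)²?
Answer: -14023/33330 ≈ -0.42073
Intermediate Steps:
h(C, p) = 0 (h(C, p) = 0² = 0)
(8377 + 5646)/(h(-55, 63) - 33330) = (8377 + 5646)/(0 - 33330) = 14023/(-33330) = 14023*(-1/33330) = -14023/33330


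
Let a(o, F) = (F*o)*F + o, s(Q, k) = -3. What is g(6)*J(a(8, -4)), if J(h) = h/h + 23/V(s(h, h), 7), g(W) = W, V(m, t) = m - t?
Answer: -39/5 ≈ -7.8000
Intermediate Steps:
a(o, F) = o + o*F**2 (a(o, F) = o*F**2 + o = o + o*F**2)
J(h) = -13/10 (J(h) = h/h + 23/(-3 - 1*7) = 1 + 23/(-3 - 7) = 1 + 23/(-10) = 1 + 23*(-1/10) = 1 - 23/10 = -13/10)
g(6)*J(a(8, -4)) = 6*(-13/10) = -39/5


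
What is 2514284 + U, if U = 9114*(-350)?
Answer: -675616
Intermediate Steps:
U = -3189900
2514284 + U = 2514284 - 3189900 = -675616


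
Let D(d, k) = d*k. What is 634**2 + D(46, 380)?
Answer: 419436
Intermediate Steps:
634**2 + D(46, 380) = 634**2 + 46*380 = 401956 + 17480 = 419436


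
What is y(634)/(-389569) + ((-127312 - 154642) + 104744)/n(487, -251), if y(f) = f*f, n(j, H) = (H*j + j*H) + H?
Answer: -1955543974/6355818235 ≈ -0.30768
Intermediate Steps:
n(j, H) = H + 2*H*j (n(j, H) = (H*j + H*j) + H = 2*H*j + H = H + 2*H*j)
y(f) = f²
y(634)/(-389569) + ((-127312 - 154642) + 104744)/n(487, -251) = 634²/(-389569) + ((-127312 - 154642) + 104744)/((-251*(1 + 2*487))) = 401956*(-1/389569) + (-281954 + 104744)/((-251*(1 + 974))) = -401956/389569 - 177210/((-251*975)) = -401956/389569 - 177210/(-244725) = -401956/389569 - 177210*(-1/244725) = -401956/389569 + 11814/16315 = -1955543974/6355818235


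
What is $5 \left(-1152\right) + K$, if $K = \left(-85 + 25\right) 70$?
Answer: $-9960$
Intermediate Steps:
$K = -4200$ ($K = \left(-60\right) 70 = -4200$)
$5 \left(-1152\right) + K = 5 \left(-1152\right) - 4200 = -5760 - 4200 = -9960$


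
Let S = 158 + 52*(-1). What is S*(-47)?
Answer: -4982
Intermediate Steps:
S = 106 (S = 158 - 52 = 106)
S*(-47) = 106*(-47) = -4982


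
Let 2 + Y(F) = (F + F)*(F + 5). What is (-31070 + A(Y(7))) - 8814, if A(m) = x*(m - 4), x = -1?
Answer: -40046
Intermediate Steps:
Y(F) = -2 + 2*F*(5 + F) (Y(F) = -2 + (F + F)*(F + 5) = -2 + (2*F)*(5 + F) = -2 + 2*F*(5 + F))
A(m) = 4 - m (A(m) = -(m - 4) = -(-4 + m) = 4 - m)
(-31070 + A(Y(7))) - 8814 = (-31070 + (4 - (-2 + 2*7**2 + 10*7))) - 8814 = (-31070 + (4 - (-2 + 2*49 + 70))) - 8814 = (-31070 + (4 - (-2 + 98 + 70))) - 8814 = (-31070 + (4 - 1*166)) - 8814 = (-31070 + (4 - 166)) - 8814 = (-31070 - 162) - 8814 = -31232 - 8814 = -40046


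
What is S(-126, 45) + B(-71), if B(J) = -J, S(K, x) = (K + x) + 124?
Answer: 114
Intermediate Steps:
S(K, x) = 124 + K + x
S(-126, 45) + B(-71) = (124 - 126 + 45) - 1*(-71) = 43 + 71 = 114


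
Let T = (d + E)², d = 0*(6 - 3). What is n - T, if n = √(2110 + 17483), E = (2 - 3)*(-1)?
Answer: -1 + 3*√2177 ≈ 138.98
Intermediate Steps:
d = 0 (d = 0*3 = 0)
E = 1 (E = -1*(-1) = 1)
n = 3*√2177 (n = √19593 = 3*√2177 ≈ 139.98)
T = 1 (T = (0 + 1)² = 1² = 1)
n - T = 3*√2177 - 1*1 = 3*√2177 - 1 = -1 + 3*√2177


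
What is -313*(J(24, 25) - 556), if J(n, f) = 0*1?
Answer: 174028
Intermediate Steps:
J(n, f) = 0
-313*(J(24, 25) - 556) = -313*(0 - 556) = -313*(-556) = 174028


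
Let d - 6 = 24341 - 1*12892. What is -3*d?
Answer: -34365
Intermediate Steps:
d = 11455 (d = 6 + (24341 - 1*12892) = 6 + (24341 - 12892) = 6 + 11449 = 11455)
-3*d = -3*11455 = -34365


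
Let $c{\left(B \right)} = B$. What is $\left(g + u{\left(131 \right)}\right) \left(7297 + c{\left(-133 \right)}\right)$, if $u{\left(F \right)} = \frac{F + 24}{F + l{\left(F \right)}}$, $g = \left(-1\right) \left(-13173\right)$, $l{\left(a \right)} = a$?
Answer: $\frac{12363204942}{131} \approx 9.4376 \cdot 10^{7}$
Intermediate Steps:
$g = 13173$
$u{\left(F \right)} = \frac{24 + F}{2 F}$ ($u{\left(F \right)} = \frac{F + 24}{F + F} = \frac{24 + F}{2 F}$)
$\left(g + u{\left(131 \right)}\right) \left(7297 + c{\left(-133 \right)}\right) = \left(13173 + \frac{24 + 131}{2 \cdot 131}\right) \left(7297 - 133\right) = \left(13173 + \frac{1}{2} \cdot \frac{1}{131} \cdot 155\right) 7164 = \left(13173 + \frac{155}{262}\right) 7164 = \frac{3451481}{262} \cdot 7164 = \frac{12363204942}{131}$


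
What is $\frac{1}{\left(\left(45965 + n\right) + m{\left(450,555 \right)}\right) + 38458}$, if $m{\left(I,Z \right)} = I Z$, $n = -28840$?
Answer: $\frac{1}{305333} \approx 3.2751 \cdot 10^{-6}$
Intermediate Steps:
$\frac{1}{\left(\left(45965 + n\right) + m{\left(450,555 \right)}\right) + 38458} = \frac{1}{\left(\left(45965 - 28840\right) + 450 \cdot 555\right) + 38458} = \frac{1}{\left(17125 + 249750\right) + 38458} = \frac{1}{266875 + 38458} = \frac{1}{305333}$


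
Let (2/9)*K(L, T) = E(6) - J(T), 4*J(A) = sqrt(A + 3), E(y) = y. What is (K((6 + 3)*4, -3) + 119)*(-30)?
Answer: -4380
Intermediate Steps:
J(A) = sqrt(3 + A)/4 (J(A) = sqrt(A + 3)/4 = sqrt(3 + A)/4)
K(L, T) = 27 - 9*sqrt(3 + T)/8 (K(L, T) = 9*(6 - sqrt(3 + T)/4)/2 = 27 - 9*sqrt(3 + T)/8)
(K((6 + 3)*4, -3) + 119)*(-30) = ((27 - 9*sqrt(3 - 3)/8) + 119)*(-30) = ((27 - 9*sqrt(0)/8) + 119)*(-30) = ((27 - 9/8*0) + 119)*(-30) = ((27 + 0) + 119)*(-30) = (27 + 119)*(-30) = 146*(-30) = -4380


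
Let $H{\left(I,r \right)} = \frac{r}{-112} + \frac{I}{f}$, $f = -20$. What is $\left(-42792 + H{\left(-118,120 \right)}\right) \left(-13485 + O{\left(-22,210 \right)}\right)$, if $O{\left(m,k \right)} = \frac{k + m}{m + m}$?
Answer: $\frac{20200873862}{35} \approx 5.7717 \cdot 10^{8}$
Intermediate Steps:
$O{\left(m,k \right)} = \frac{k + m}{2 m}$
$H{\left(I,r \right)} = - \frac{I}{20} - \frac{r}{112}$ ($H{\left(I,r \right)} = \frac{r}{-112} + \frac{I}{-20} = r \left(- \frac{1}{112}\right) + I \left(- \frac{1}{20}\right) = - \frac{r}{112} - \frac{I}{20} = - \frac{I}{20} - \frac{r}{112}$)
$\left(-42792 + H{\left(-118,120 \right)}\right) \left(-13485 + O{\left(-22,210 \right)}\right) = \left(-42792 - - \frac{169}{35}\right) \left(-13485 + \frac{210 - 22}{2 \left(-22\right)}\right) = \left(-42792 + \left(\frac{59}{10} - \frac{15}{14}\right)\right) \left(-13485 + \frac{1}{2} \left(- \frac{1}{22}\right) 188\right) = \left(-42792 + \frac{169}{35}\right) \left(-13485 - \frac{47}{11}\right) = \left(- \frac{1497551}{35}\right) \left(- \frac{148382}{11}\right) = \frac{20200873862}{35}$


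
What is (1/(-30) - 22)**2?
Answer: 436921/900 ≈ 485.47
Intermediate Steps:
(1/(-30) - 22)**2 = (-1/30 - 22)**2 = (-661/30)**2 = 436921/900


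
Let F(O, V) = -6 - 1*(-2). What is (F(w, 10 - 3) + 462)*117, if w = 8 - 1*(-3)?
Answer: 53586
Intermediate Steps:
w = 11 (w = 8 + 3 = 11)
F(O, V) = -4 (F(O, V) = -6 + 2 = -4)
(F(w, 10 - 3) + 462)*117 = (-4 + 462)*117 = 458*117 = 53586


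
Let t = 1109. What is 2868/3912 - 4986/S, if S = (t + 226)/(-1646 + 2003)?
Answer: -193320529/145070 ≈ -1332.6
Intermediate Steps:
S = 445/119 (S = (1109 + 226)/(-1646 + 2003) = 1335/357 = 1335*(1/357) = 445/119 ≈ 3.7395)
2868/3912 - 4986/S = 2868/3912 - 4986/445/119 = 2868*(1/3912) - 4986*119/445 = 239/326 - 593334/445 = -193320529/145070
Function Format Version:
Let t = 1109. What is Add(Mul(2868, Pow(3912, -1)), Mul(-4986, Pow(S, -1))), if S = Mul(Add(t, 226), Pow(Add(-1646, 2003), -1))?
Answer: Rational(-193320529, 145070) ≈ -1332.6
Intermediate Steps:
S = Rational(445, 119) (S = Mul(Add(1109, 226), Pow(Add(-1646, 2003), -1)) = Mul(1335, Pow(357, -1)) = Mul(1335, Rational(1, 357)) = Rational(445, 119) ≈ 3.7395)
Add(Mul(2868, Pow(3912, -1)), Mul(-4986, Pow(S, -1))) = Add(Mul(2868, Pow(3912, -1)), Mul(-4986, Pow(Rational(445, 119), -1))) = Add(Mul(2868, Rational(1, 3912)), Mul(-4986, Rational(119, 445))) = Add(Rational(239, 326), Rational(-593334, 445)) = Rational(-193320529, 145070)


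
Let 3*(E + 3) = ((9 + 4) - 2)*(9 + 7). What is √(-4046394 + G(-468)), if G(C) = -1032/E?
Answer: 13*I*√667753842/167 ≈ 2011.6*I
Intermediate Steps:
E = 167/3 (E = -3 + (((9 + 4) - 2)*(9 + 7))/3 = -3 + ((13 - 2)*16)/3 = -3 + (11*16)/3 = -3 + (⅓)*176 = -3 + 176/3 = 167/3 ≈ 55.667)
G(C) = -3096/167 (G(C) = -1032/167/3 = -1032*3/167 = -3096/167)
√(-4046394 + G(-468)) = √(-4046394 - 3096/167) = √(-675750894/167) = 13*I*√667753842/167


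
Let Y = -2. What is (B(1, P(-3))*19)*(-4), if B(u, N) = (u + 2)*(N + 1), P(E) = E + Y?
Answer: 912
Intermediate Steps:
P(E) = -2 + E (P(E) = E - 2 = -2 + E)
B(u, N) = (1 + N)*(2 + u) (B(u, N) = (2 + u)*(1 + N) = (1 + N)*(2 + u))
(B(1, P(-3))*19)*(-4) = ((2 + 1 + 2*(-2 - 3) + (-2 - 3)*1)*19)*(-4) = ((2 + 1 + 2*(-5) - 5*1)*19)*(-4) = ((2 + 1 - 10 - 5)*19)*(-4) = -12*19*(-4) = -228*(-4) = 912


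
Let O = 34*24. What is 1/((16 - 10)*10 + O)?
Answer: 1/876 ≈ 0.0011416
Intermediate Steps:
O = 816
1/((16 - 10)*10 + O) = 1/((16 - 10)*10 + 816) = 1/(6*10 + 816) = 1/(60 + 816) = 1/876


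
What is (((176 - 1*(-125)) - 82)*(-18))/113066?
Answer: -1971/56533 ≈ -0.034865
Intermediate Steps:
(((176 - 1*(-125)) - 82)*(-18))/113066 = (((176 + 125) - 82)*(-18))*(1/113066) = ((301 - 82)*(-18))*(1/113066) = (219*(-18))*(1/113066) = -3942*1/113066 = -1971/56533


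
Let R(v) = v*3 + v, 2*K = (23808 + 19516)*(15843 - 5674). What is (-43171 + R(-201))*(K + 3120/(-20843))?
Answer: -201903047971070150/20843 ≈ -9.6868e+12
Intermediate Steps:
K = 220280878 (K = ((23808 + 19516)*(15843 - 5674))/2 = (43324*10169)/2 = (½)*440561756 = 220280878)
R(v) = 4*v (R(v) = 3*v + v = 4*v)
(-43171 + R(-201))*(K + 3120/(-20843)) = (-43171 + 4*(-201))*(220280878 + 3120/(-20843)) = (-43171 - 804)*(220280878 + 3120*(-1/20843)) = -43975*(220280878 - 3120/20843) = -43975*4591314337034/20843 = -201903047971070150/20843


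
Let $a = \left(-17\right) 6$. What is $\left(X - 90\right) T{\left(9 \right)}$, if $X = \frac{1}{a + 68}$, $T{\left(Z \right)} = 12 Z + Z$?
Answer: $- \frac{358137}{34} \approx -10533.0$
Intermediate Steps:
$T{\left(Z \right)} = 13 Z$
$a = -102$
$X = - \frac{1}{34}$ ($X = \frac{1}{-102 + 68} = \frac{1}{-34} = - \frac{1}{34} \approx -0.029412$)
$\left(X - 90\right) T{\left(9 \right)} = \left(- \frac{1}{34} - 90\right) 13 \cdot 9 = \left(- \frac{3061}{34}\right) 117 = - \frac{358137}{34}$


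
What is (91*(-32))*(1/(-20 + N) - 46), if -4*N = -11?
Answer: 9254336/69 ≈ 1.3412e+5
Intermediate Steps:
N = 11/4 (N = -¼*(-11) = 11/4 ≈ 2.7500)
(91*(-32))*(1/(-20 + N) - 46) = (91*(-32))*(1/(-20 + 11/4) - 46) = -2912*(1/(-69/4) - 46) = -2912*(-4/69 - 46) = -2912*(-3178/69) = 9254336/69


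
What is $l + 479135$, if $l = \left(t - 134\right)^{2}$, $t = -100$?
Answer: $533891$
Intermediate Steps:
$l = 54756$ ($l = \left(-100 - 134\right)^{2} = \left(-234\right)^{2} = 54756$)
$l + 479135 = 54756 + 479135 = 533891$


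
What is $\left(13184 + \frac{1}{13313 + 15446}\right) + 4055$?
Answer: $\frac{495776402}{28759} \approx 17239.0$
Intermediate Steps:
$\left(13184 + \frac{1}{13313 + 15446}\right) + 4055 = \left(13184 + \frac{1}{28759}\right) + 4055 = \frac{379158657}{28759} + 4055 = \frac{495776402}{28759}$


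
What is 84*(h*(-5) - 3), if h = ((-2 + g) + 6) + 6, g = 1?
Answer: -4872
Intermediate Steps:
h = 11 (h = ((-2 + 1) + 6) + 6 = (-1 + 6) + 6 = 5 + 6 = 11)
84*(h*(-5) - 3) = 84*(11*(-5) - 3) = 84*(-55 - 3) = 84*(-58) = -4872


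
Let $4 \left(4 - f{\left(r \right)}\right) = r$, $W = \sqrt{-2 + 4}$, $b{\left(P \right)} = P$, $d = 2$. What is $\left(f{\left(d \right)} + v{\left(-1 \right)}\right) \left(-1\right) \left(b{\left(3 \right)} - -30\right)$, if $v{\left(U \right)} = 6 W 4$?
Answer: $- \frac{231}{2} - 792 \sqrt{2} \approx -1235.6$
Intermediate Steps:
$W = \sqrt{2} \approx 1.4142$
$f{\left(r \right)} = 4 - \frac{r}{4}$
$v{\left(U \right)} = 24 \sqrt{2}$ ($v{\left(U \right)} = 6 \sqrt{2} \cdot 4 = 24 \sqrt{2}$)
$\left(f{\left(d \right)} + v{\left(-1 \right)}\right) \left(-1\right) \left(b{\left(3 \right)} - -30\right) = \left(\left(4 - \frac{1}{2}\right) + 24 \sqrt{2}\right) \left(-1\right) \left(3 - -30\right) = \left(\left(4 - \frac{1}{2}\right) + 24 \sqrt{2}\right) \left(-1\right) \left(3 + 30\right) = \left(\frac{7}{2} + 24 \sqrt{2}\right) \left(-1\right) 33 = \left(- \frac{7}{2} - 24 \sqrt{2}\right) 33 = - \frac{231}{2} - 792 \sqrt{2}$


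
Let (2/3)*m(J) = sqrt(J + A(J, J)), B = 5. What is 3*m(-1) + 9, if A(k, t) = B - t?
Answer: 9 + 9*sqrt(5)/2 ≈ 19.062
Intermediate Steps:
A(k, t) = 5 - t
m(J) = 3*sqrt(5)/2 (m(J) = 3*sqrt(J + (5 - J))/2 = 3*sqrt(5)/2)
3*m(-1) + 9 = 3*(3*sqrt(5)/2) + 9 = 9*sqrt(5)/2 + 9 = 9 + 9*sqrt(5)/2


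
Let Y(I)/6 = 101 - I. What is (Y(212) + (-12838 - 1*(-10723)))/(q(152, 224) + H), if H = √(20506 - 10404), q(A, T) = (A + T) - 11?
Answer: -338355/41041 + 927*√10102/41041 ≈ -5.9741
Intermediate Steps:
Y(I) = 606 - 6*I (Y(I) = 6*(101 - I) = 606 - 6*I)
q(A, T) = -11 + A + T
H = √10102 ≈ 100.51
(Y(212) + (-12838 - 1*(-10723)))/(q(152, 224) + H) = ((606 - 6*212) + (-12838 - 1*(-10723)))/((-11 + 152 + 224) + √10102) = ((606 - 1272) + (-12838 + 10723))/(365 + √10102) = (-666 - 2115)/(365 + √10102) = -2781/(365 + √10102)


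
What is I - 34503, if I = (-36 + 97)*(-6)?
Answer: -34869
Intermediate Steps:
I = -366 (I = 61*(-6) = -366)
I - 34503 = -366 - 34503 = -34869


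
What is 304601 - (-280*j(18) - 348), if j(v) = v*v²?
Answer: 1937909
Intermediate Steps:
j(v) = v³
304601 - (-280*j(18) - 348) = 304601 - (-280*18³ - 348) = 304601 - (-280*5832 - 348) = 304601 - (-1632960 - 348) = 304601 - 1*(-1633308) = 304601 + 1633308 = 1937909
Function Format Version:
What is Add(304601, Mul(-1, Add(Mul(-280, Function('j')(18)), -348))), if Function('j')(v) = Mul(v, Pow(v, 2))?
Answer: 1937909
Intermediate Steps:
Function('j')(v) = Pow(v, 3)
Add(304601, Mul(-1, Add(Mul(-280, Function('j')(18)), -348))) = Add(304601, Mul(-1, Add(Mul(-280, Pow(18, 3)), -348))) = Add(304601, Mul(-1, Add(Mul(-280, 5832), -348))) = Add(304601, Mul(-1, Add(-1632960, -348))) = Add(304601, Mul(-1, -1633308)) = Add(304601, 1633308) = 1937909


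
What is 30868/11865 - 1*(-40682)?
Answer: 482722798/11865 ≈ 40685.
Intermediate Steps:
30868/11865 - 1*(-40682) = 30868*(1/11865) + 40682 = 30868/11865 + 40682 = 482722798/11865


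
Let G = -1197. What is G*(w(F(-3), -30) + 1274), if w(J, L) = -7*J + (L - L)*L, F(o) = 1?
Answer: -1516599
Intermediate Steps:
w(J, L) = -7*J (w(J, L) = -7*J + 0*L = -7*J + 0 = -7*J)
G*(w(F(-3), -30) + 1274) = -1197*(-7*1 + 1274) = -1197*(-7 + 1274) = -1197*1267 = -1516599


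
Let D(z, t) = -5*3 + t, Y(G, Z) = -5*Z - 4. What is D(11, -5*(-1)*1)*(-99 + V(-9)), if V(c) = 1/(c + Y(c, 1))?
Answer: 8915/9 ≈ 990.56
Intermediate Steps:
Y(G, Z) = -4 - 5*Z
V(c) = 1/(-9 + c) (V(c) = 1/(c + (-4 - 5*1)) = 1/(c + (-4 - 5)) = 1/(c - 9) = 1/(-9 + c))
D(z, t) = -15 + t
D(11, -5*(-1)*1)*(-99 + V(-9)) = (-15 - 5*(-1)*1)*(-99 + 1/(-9 - 9)) = (-15 + 5*1)*(-99 + 1/(-18)) = (-15 + 5)*(-99 - 1/18) = -10*(-1783/18) = 8915/9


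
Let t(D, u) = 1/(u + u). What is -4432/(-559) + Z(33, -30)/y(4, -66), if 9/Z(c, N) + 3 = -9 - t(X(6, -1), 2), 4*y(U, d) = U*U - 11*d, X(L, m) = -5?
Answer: 80529080/10162061 ≈ 7.9245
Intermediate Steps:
t(D, u) = 1/(2*u)
y(U, d) = -11*d/4 + U²/4 (y(U, d) = (U*U - 11*d)/4 = (U² - 11*d)/4 = -11*d/4 + U²/4)
Z(c, N) = -36/49 (Z(c, N) = 9/(-3 + (-9 - 1/(2*2))) = 9/(-3 + (-9 - 1*¼)) = 9/(-3 + (-9 - ¼)) = 9/(-3 - 37/4) = 9/(-49/4) = 9*(-4/49) = -36/49)
-4432/(-559) + Z(33, -30)/y(4, -66) = -4432/(-559) - 36/(49*(-11/4*(-66) + (¼)*4²)) = -4432*(-1/559) - 36/(49*(363/2 + (¼)*16)) = 4432/559 - 36/(49*(363/2 + 4)) = 4432/559 - 36/(49*371/2) = 4432/559 - 36/49*2/371 = 4432/559 - 72/18179 = 80529080/10162061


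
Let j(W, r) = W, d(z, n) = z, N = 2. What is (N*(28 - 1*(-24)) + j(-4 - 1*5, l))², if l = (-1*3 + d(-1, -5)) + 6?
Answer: 9025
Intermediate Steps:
l = 2 (l = (-1*3 - 1) + 6 = (-3 - 1) + 6 = -4 + 6 = 2)
(N*(28 - 1*(-24)) + j(-4 - 1*5, l))² = (2*(28 - 1*(-24)) + (-4 - 1*5))² = (2*(28 + 24) + (-4 - 5))² = (2*52 - 9)² = (104 - 9)² = 95² = 9025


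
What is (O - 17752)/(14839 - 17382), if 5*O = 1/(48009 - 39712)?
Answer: 736441719/105496355 ≈ 6.9807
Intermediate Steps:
O = 1/41485 (O = 1/(5*(48009 - 39712)) = (⅕)/8297 = (⅕)*(1/8297) = 1/41485 ≈ 2.4105e-5)
(O - 17752)/(14839 - 17382) = (1/41485 - 17752)/(14839 - 17382) = -736441719/41485/(-2543) = -736441719/41485*(-1/2543) = 736441719/105496355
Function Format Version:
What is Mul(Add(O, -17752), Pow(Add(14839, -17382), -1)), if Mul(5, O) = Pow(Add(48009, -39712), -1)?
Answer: Rational(736441719, 105496355) ≈ 6.9807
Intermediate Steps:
O = Rational(1, 41485) (O = Mul(Rational(1, 5), Pow(Add(48009, -39712), -1)) = Mul(Rational(1, 5), Pow(8297, -1)) = Mul(Rational(1, 5), Rational(1, 8297)) = Rational(1, 41485) ≈ 2.4105e-5)
Mul(Add(O, -17752), Pow(Add(14839, -17382), -1)) = Mul(Add(Rational(1, 41485), -17752), Pow(Add(14839, -17382), -1)) = Mul(Rational(-736441719, 41485), Pow(-2543, -1)) = Mul(Rational(-736441719, 41485), Rational(-1, 2543)) = Rational(736441719, 105496355)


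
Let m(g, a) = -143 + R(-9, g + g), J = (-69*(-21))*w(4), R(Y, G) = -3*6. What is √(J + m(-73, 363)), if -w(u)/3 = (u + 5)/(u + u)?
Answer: I*√80822/4 ≈ 71.073*I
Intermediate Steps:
R(Y, G) = -18
w(u) = -3*(5 + u)/(2*u) (w(u) = -3*(u + 5)/(u + u) = -3*(5 + u)/(2*u))
J = -39123/8 (J = (-69*(-21))*((3/2)*(-5 - 1*4)/4) = 1449*((3/2)*(¼)*(-5 - 4)) = 1449*((3/2)*(¼)*(-9)) = 1449*(-27/8) = -39123/8 ≈ -4890.4)
m(g, a) = -161 (m(g, a) = -143 - 18 = -161)
√(J + m(-73, 363)) = √(-39123/8 - 161) = √(-40411/8) = I*√80822/4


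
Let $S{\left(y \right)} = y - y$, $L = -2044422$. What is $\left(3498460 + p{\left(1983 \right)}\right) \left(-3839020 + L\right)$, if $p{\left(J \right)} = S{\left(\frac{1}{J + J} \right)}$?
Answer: $-20582986499320$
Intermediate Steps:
$S{\left(y \right)} = 0$
$p{\left(J \right)} = 0$
$\left(3498460 + p{\left(1983 \right)}\right) \left(-3839020 + L\right) = \left(3498460 + 0\right) \left(-3839020 - 2044422\right) = 3498460 \left(-5883442\right) = -20582986499320$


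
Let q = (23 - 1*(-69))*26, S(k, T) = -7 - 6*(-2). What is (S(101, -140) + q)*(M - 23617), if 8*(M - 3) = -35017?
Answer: -536757813/8 ≈ -6.7095e+7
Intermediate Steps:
S(k, T) = 5 (S(k, T) = -7 + 12 = 5)
q = 2392 (q = (23 + 69)*26 = 92*26 = 2392)
M = -34993/8 (M = 3 + (⅛)*(-35017) = 3 - 35017/8 = -34993/8 ≈ -4374.1)
(S(101, -140) + q)*(M - 23617) = (5 + 2392)*(-34993/8 - 23617) = 2397*(-223929/8) = -536757813/8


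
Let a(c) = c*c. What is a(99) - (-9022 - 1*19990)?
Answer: 38813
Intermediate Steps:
a(c) = c**2
a(99) - (-9022 - 1*19990) = 99**2 - (-9022 - 1*19990) = 9801 - (-9022 - 19990) = 9801 - 1*(-29012) = 9801 + 29012 = 38813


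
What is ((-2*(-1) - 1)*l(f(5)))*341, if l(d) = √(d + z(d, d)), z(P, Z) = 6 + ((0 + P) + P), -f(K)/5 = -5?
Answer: 3069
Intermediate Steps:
f(K) = 25 (f(K) = -5*(-5) = 25)
z(P, Z) = 6 + 2*P (z(P, Z) = 6 + (P + P) = 6 + 2*P)
l(d) = √(6 + 3*d) (l(d) = √(d + (6 + 2*d)) = √(6 + 3*d))
((-2*(-1) - 1)*l(f(5)))*341 = ((-2*(-1) - 1)*√(6 + 3*25))*341 = ((2 - 1)*√(6 + 75))*341 = (1*√81)*341 = (1*9)*341 = 9*341 = 3069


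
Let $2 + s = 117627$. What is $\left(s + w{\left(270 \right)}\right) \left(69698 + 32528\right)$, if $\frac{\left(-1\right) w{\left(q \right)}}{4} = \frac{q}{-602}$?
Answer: $\frac{3619379510290}{301} \approx 1.2025 \cdot 10^{10}$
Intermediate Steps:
$w{\left(q \right)} = \frac{2 q}{301}$ ($w{\left(q \right)} = - 4 \frac{q}{-602} = - 4 q \left(- \frac{1}{602}\right) = - 4 \left(- \frac{q}{602}\right) = \frac{2 q}{301}$)
$s = 117625$ ($s = -2 + 117627 = 117625$)
$\left(s + w{\left(270 \right)}\right) \left(69698 + 32528\right) = \left(117625 + \frac{2}{301} \cdot 270\right) \left(69698 + 32528\right) = \left(117625 + \frac{540}{301}\right) 102226 = \frac{35405665}{301} \cdot 102226 = \frac{3619379510290}{301}$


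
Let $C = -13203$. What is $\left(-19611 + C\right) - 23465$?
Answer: $-56279$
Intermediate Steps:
$\left(-19611 + C\right) - 23465 = \left(-19611 - 13203\right) - 23465 = -32814 - 23465 = -56279$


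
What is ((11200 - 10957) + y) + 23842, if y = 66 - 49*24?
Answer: 22975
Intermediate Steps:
y = -1110 (y = 66 - 1176 = -1110)
((11200 - 10957) + y) + 23842 = ((11200 - 10957) - 1110) + 23842 = (243 - 1110) + 23842 = -867 + 23842 = 22975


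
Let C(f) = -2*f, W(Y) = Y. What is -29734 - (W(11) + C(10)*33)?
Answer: -29085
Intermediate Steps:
-29734 - (W(11) + C(10)*33) = -29734 - (11 - 2*10*33) = -29734 - (11 - 20*33) = -29734 - (11 - 660) = -29734 - 1*(-649) = -29734 + 649 = -29085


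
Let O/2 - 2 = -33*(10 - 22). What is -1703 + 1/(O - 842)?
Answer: -78339/46 ≈ -1703.0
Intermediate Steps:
O = 796 (O = 4 + 2*(-33*(10 - 22)) = 4 + 2*(-33*(-12)) = 4 + 2*396 = 4 + 792 = 796)
-1703 + 1/(O - 842) = -1703 + 1/(796 - 842) = -1703 + 1/(-46) = -1703 - 1/46 = -78339/46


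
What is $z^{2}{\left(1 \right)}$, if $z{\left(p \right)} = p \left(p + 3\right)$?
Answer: $16$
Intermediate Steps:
$z{\left(p \right)} = p \left(3 + p\right)$
$z^{2}{\left(1 \right)} = \left(1 \left(3 + 1\right)\right)^{2} = \left(1 \cdot 4\right)^{2} = 4^{2} = 16$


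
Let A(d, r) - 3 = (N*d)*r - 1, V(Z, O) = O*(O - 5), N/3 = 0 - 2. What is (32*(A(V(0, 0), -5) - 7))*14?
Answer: -2240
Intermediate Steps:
N = -6 (N = 3*(0 - 2) = 3*(-2) = -6)
V(Z, O) = O*(-5 + O)
A(d, r) = 2 - 6*d*r (A(d, r) = 3 + ((-6*d)*r - 1) = 3 + (-6*d*r - 1) = 3 + (-1 - 6*d*r) = 2 - 6*d*r)
(32*(A(V(0, 0), -5) - 7))*14 = (32*((2 - 6*0*(-5 + 0)*(-5)) - 7))*14 = (32*((2 - 6*0*(-5)*(-5)) - 7))*14 = (32*((2 - 6*0*(-5)) - 7))*14 = (32*((2 + 0) - 7))*14 = (32*(2 - 7))*14 = (32*(-5))*14 = -160*14 = -2240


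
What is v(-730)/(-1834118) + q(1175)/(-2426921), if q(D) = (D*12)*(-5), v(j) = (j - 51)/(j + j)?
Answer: 17162170028609/590803532399080 ≈ 0.029049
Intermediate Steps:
v(j) = (-51 + j)/(2*j) (v(j) = (-51 + j)/((2*j)) = (-51 + j)*(1/(2*j)) = (-51 + j)/(2*j))
q(D) = -60*D (q(D) = (12*D)*(-5) = -60*D)
v(-730)/(-1834118) + q(1175)/(-2426921) = ((1/2)*(-51 - 730)/(-730))/(-1834118) - 60*1175/(-2426921) = ((1/2)*(-1/730)*(-781))*(-1/1834118) - 70500*(-1/2426921) = (781/1460)*(-1/1834118) + 70500/2426921 = -71/243437480 + 70500/2426921 = 17162170028609/590803532399080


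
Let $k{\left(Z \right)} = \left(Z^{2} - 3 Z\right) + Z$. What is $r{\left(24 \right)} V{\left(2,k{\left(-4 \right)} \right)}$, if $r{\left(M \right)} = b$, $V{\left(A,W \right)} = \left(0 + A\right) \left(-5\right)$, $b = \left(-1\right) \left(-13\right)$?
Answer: $-130$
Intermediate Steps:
$k{\left(Z \right)} = Z^{2} - 2 Z$
$b = 13$
$V{\left(A,W \right)} = - 5 A$ ($V{\left(A,W \right)} = A \left(-5\right) = - 5 A$)
$r{\left(M \right)} = 13$
$r{\left(24 \right)} V{\left(2,k{\left(-4 \right)} \right)} = 13 \left(\left(-5\right) 2\right) = 13 \left(-10\right) = -130$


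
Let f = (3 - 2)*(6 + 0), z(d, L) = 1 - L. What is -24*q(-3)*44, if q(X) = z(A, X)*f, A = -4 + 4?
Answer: -25344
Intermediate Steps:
A = 0
f = 6 (f = 1*6 = 6)
q(X) = 6 - 6*X (q(X) = (1 - X)*6 = 6 - 6*X)
-24*q(-3)*44 = -24*(6 - 6*(-3))*44 = -24*(6 + 18)*44 = -24*24*44 = -576*44 = -25344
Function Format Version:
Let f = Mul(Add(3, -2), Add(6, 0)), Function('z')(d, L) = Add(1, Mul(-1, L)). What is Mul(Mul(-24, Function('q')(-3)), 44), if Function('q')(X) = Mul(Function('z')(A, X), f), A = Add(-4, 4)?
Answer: -25344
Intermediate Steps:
A = 0
f = 6 (f = Mul(1, 6) = 6)
Function('q')(X) = Add(6, Mul(-6, X)) (Function('q')(X) = Mul(Add(1, Mul(-1, X)), 6) = Add(6, Mul(-6, X)))
Mul(Mul(-24, Function('q')(-3)), 44) = Mul(Mul(-24, Add(6, Mul(-6, -3))), 44) = Mul(Mul(-24, Add(6, 18)), 44) = Mul(Mul(-24, 24), 44) = Mul(-576, 44) = -25344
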